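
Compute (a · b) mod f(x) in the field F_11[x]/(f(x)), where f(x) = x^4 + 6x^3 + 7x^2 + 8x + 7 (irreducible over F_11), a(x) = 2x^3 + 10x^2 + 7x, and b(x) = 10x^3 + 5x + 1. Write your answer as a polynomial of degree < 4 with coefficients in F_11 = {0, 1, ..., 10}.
a · b ≡ 2x^3 + 8x^2 + 8x + 9 (mod f(x))

Multiply in F_11[x]: a(x)·b(x) = (2x^3 + 10x^2 + 7x)·(10x^3 + 5x + 1) = 9x^6 + x^5 + 3x^4 + 8x^3 + x^2 + 7x. This has degree ≥ 4, so divide by f(x) over F_11: 9x^6 + x^5 + 3x^4 + 8x^3 + x^2 + 7x = (9x^2 + 2x + 5)·(x^4 + 6x^3 + 7x^2 + 8x + 7) + (2x^3 + 8x^2 + 8x + 9). Hence a·b ≡ 2x^3 + 8x^2 + 8x + 9 (mod f). (F_11[x]/(f) is a field with 11^4 = 14641 elements since f is irreducible of degree 4.)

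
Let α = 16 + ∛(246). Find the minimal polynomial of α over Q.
m_α(x) = x^3 - 48x^2 + 768x - 4342

Set β = α - 16 = ∛(246), so β^3 = 246. Then (α - 16)^3 - 246 = 0, i.e. α is a root of g(x) = (x - 16)^3 - 246 = x^3 - 48x^2 + 768x - 4342. Since g(x) = h(x - 16) where h(x) = x^3 - 246, and h is irreducible over Q (because 246 is not a perfect cube, so h has no rational root, and a monic cubic with no rational root is irreducible), g is also irreducible (irreducibility is preserved under the substitution x → x - 16). Hence m_α(x) = x^3 - 48x^2 + 768x - 4342.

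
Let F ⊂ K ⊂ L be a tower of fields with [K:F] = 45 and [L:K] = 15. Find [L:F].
[L:F] = 675

The tower law says that for any tower of field extensions F ⊂ K ⊂ L with finite degrees, [L:F] = [L:K] · [K:F]. Here this gives [L:F] = 15 · 45 = 675.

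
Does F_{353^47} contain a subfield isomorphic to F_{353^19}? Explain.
No: F_{353^19} is not a subfield of F_{353^47}

F_{p^m} embeds in F_{p^n} iff m | n. Here 19 ∤ 47 (since 47 = 2·19 + 9 with remainder 9 ≠ 0), so F_{353^19} is not a subfield of F_{353^47}. Equivalently: if it were, the tower law would give 19 = [F_{353^19}:F_353] dividing [F_{353^47}:F_353] = 47, contradiction.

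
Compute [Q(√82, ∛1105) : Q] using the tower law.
[Q(√82, ∛1105) : Q] = 6

Let L = Q(√82, ∛1105). Since Q(√82) ⊂ L and [Q(√82):Q] = 2, the tower law gives 2 | [L:Q]. Likewise Q(∛1105) ⊂ L with [Q(∛1105):Q] = 3 (because 1105 is not a perfect cube), so 3 | [L:Q]. As gcd(2,3) = 1, [L:Q] is divisible by 6. Conversely L is generated over Q by √82 and ∛1105, so [L:Q] ≤ 2·3 = 6. Therefore [Q(√82, ∛1105) : Q] = 6.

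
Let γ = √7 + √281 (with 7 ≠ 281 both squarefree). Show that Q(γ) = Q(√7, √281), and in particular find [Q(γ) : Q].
[Q(γ) : Q] = 4 (equivalently, Q(γ) = Q(√7, √281))

Obviously Q(γ) ⊆ Q(√7, √281), and [Q(√7, √281):Q] = 4 (since 7, 281 are distinct squarefree integers > 1 with 1967 not a perfect square). To show equality we compute the minimal polynomial of γ. From γ = √7 + √281: γ^2 = 7 + 2√(1967) + 281 = 288 + 2√(1967), so γ^2 - 288 = 2√(1967); squaring, (γ^2 - 288)^2 = 4·1967, i.e. γ^4 - 576γ^2 + 82944 - 7868 = 0, i.e. γ^4 - 576γ^2 + 75076 = 0. So γ is a root of x^4 - 576x^2 + 75076. This polynomial is irreducible over Q: it has no rational root (each ±√7 ± √281 is irrational), and any factorization into two quadratics over Q would force √(1967) ∈ Q (pairing opposite roots) or √7, √281 ∈ Q (other pairings), all impossible. Hence [Q(γ):Q] = 4 = [Q(√7, √281):Q], so Q(γ) = Q(√7, √281).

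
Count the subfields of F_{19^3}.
F_{19^3} has 2 subfields

The subfields of F_{p^n} are exactly the fields F_{p^d} for d | n (each is the fixed field of the unique index-d subgroup of Gal(F_{p^n}/F_p) ≅ Z/nZ). The divisors of n = 3 are {1, 3}, giving 2 subfields: F_{19^1}, F_{19^3}.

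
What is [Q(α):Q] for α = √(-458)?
[Q(α):Q] = 2

[Q(α):Q] equals the degree of the minimal polynomial of α. Here α^2 = -458 and x^2 + 458 is irreducible (d = -458 is squarefree, ≠ 1, hence not a square), so deg(m_α) = 2. Thus [Q(α):Q] = 2.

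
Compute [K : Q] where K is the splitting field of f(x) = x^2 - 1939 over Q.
[K : Q] = 2

f(x) = x^2 - 1939 factors as (x - √1939)(x + √1939). The splitting field is K = Q(√1939). Since 1939 is squarefree and > 1, it is not a perfect square, so x^2 - 1939 is irreducible over Q and [Q(√1939) : Q] = 2. Hence [K : Q] = 2.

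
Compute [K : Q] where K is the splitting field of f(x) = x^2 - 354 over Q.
[K : Q] = 2

f(x) = x^2 - 354 factors as (x - √354)(x + √354). The splitting field is K = Q(√354). Since 354 is squarefree and > 1, it is not a perfect square, so x^2 - 354 is irreducible over Q and [Q(√354) : Q] = 2. Hence [K : Q] = 2.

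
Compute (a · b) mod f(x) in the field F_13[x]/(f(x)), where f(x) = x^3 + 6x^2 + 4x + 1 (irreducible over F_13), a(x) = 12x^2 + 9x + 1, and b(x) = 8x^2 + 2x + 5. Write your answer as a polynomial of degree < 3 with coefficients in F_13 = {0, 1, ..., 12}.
a · b ≡ 8x^2 + 12x + 4 (mod f(x))

Multiply in F_13[x]: a(x)·b(x) = (12x^2 + 9x + 1)·(8x^2 + 2x + 5) = 5x^4 + 5x^3 + 8x^2 + 8x + 5. This has degree ≥ 3, so divide by f(x) over F_13: 5x^4 + 5x^3 + 8x^2 + 8x + 5 = (5x + 1)·(x^3 + 6x^2 + 4x + 1) + (8x^2 + 12x + 4). Hence a·b ≡ 8x^2 + 12x + 4 (mod f). (F_13[x]/(f) is a field with 13^3 = 2197 elements since f is irreducible of degree 3.)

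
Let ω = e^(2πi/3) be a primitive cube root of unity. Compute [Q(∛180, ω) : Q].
[Q(∛180, ω) : Q] = 6

[Q(∛180):Q] = 3 (min poly x^3 - 180, irreducible since 180 is not a perfect cube). [Q(ω):Q] = 2 (min poly x^2 + x + 1). Since Q(∛180) ⊂ R and ω ∉ R, we have ω ∉ Q(∛180), so x^2 + x + 1 remains irreducible over Q(∛180) and [Q(∛180, ω) : Q(∛180)] = 2. By the tower law, [Q(∛180, ω) : Q] = 3 · 2 = 6. (In fact Q(∛180, ω) is the splitting field of x^3 - 180 over Q.)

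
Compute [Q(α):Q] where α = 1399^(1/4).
[Q(α):Q] = 4

α is a root of x^4 - 1399. By Eisenstein's criterion at the prime p = 1399 (which divides the constant term 1399 but p^2 = 1957201 does not, since 1399 is squarefree), x^4 - 1399 is irreducible over Q. Hence [Q(α):Q] = 4.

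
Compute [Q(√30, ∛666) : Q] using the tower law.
[Q(√30, ∛666) : Q] = 6

Let L = Q(√30, ∛666). Since Q(√30) ⊂ L and [Q(√30):Q] = 2, the tower law gives 2 | [L:Q]. Likewise Q(∛666) ⊂ L with [Q(∛666):Q] = 3 (because 666 is not a perfect cube), so 3 | [L:Q]. As gcd(2,3) = 1, [L:Q] is divisible by 6. Conversely L is generated over Q by √30 and ∛666, so [L:Q] ≤ 2·3 = 6. Therefore [Q(√30, ∛666) : Q] = 6.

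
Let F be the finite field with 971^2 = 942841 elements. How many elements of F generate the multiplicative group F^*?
There are φ(942840) = 248832 primitive elements

F_q^* is cyclic of order q - 1 = 942840. A cyclic group of order m has exactly φ(m) generators. Here m = 942840 = 2^3 · 3^5 · 5 · 97, so the number of primitive elements is φ(942840) = 248832.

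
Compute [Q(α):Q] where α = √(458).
[Q(α):Q] = 2

[Q(α):Q] equals the degree of the minimal polynomial of α. Here α^2 = 458 and x^2 - 458 is irreducible (d = 458 is squarefree, ≠ 1, hence not a square), so deg(m_α) = 2. Thus [Q(α):Q] = 2.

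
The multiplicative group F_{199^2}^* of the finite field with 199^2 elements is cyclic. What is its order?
|F_{199^2}^*| = 39600

F_{199^2} has 199^2 = 39601 elements; its multiplicative group consists of all nonzero elements, so |F_{199^2}^*| = 39601 - 1 = 39600. (It is cyclic since any finite subgroup of the multiplicative group of a field is cyclic.)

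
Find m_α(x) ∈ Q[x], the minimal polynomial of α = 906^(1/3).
m_α(x) = x^3 - 906

α satisfies α^3 = 906, so x^3 - 906 annihilates α. By the rational root test, a rational root p/q (in lowest terms) of x^3 - 906 would satisfy p^3 = 906 q^3, forcing q = 1 and p^3 = 906; but 906 is not a perfect cube, contradiction. A monic cubic over Q with no rational root is irreducible (any nontrivial factorization would include a linear factor). Hence x^3 - 906 is the minimal polynomial of α, and in particular [Q(α):Q] = 3.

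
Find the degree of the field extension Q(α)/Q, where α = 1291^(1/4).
[Q(α):Q] = 4

α is a root of x^4 - 1291. By Eisenstein's criterion at the prime p = 1291 (which divides the constant term 1291 but p^2 = 1666681 does not, since 1291 is squarefree), x^4 - 1291 is irreducible over Q. Hence [Q(α):Q] = 4.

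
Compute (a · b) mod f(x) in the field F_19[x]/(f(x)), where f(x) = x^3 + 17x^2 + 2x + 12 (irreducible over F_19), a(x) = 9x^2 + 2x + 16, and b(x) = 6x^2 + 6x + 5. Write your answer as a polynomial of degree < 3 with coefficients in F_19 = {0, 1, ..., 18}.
a · b ≡ 13x^2 + 3x + 6 (mod f(x))

Multiply in F_19[x]: a(x)·b(x) = (9x^2 + 2x + 16)·(6x^2 + 6x + 5) = 16x^4 + 9x^3 + x^2 + 11x + 4. This has degree ≥ 3, so divide by f(x) over F_19: 16x^4 + 9x^3 + x^2 + 11x + 4 = (16x + 3)·(x^3 + 17x^2 + 2x + 12) + (13x^2 + 3x + 6). Hence a·b ≡ 13x^2 + 3x + 6 (mod f). (F_19[x]/(f) is a field with 19^3 = 6859 elements since f is irreducible of degree 3.)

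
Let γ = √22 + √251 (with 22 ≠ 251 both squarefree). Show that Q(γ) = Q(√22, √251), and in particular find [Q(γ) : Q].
[Q(γ) : Q] = 4 (equivalently, Q(γ) = Q(√22, √251))

Obviously Q(γ) ⊆ Q(√22, √251), and [Q(√22, √251):Q] = 4 (since 22, 251 are distinct squarefree integers > 1 with 5522 not a perfect square). To show equality we compute the minimal polynomial of γ. From γ = √22 + √251: γ^2 = 22 + 2√(5522) + 251 = 273 + 2√(5522), so γ^2 - 273 = 2√(5522); squaring, (γ^2 - 273)^2 = 4·5522, i.e. γ^4 - 546γ^2 + 74529 - 22088 = 0, i.e. γ^4 - 546γ^2 + 52441 = 0. So γ is a root of x^4 - 546x^2 + 52441. This polynomial is irreducible over Q: it has no rational root (each ±√22 ± √251 is irrational), and any factorization into two quadratics over Q would force √(5522) ∈ Q (pairing opposite roots) or √22, √251 ∈ Q (other pairings), all impossible. Hence [Q(γ):Q] = 4 = [Q(√22, √251):Q], so Q(γ) = Q(√22, √251).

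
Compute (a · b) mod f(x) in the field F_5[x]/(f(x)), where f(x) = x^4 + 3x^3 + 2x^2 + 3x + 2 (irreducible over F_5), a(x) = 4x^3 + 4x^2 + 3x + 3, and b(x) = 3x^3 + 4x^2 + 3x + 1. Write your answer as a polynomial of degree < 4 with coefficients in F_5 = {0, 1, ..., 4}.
a · b ≡ x^3 + x^2 + 2x + 4 (mod f(x))

Multiply in F_5[x]: a(x)·b(x) = (4x^3 + 4x^2 + 3x + 3)·(3x^3 + 4x^2 + 3x + 1) = 2x^6 + 3x^5 + 2x^4 + 2x^3 + 2x + 3. This has degree ≥ 4, so divide by f(x) over F_5: 2x^6 + 3x^5 + 2x^4 + 2x^3 + 2x + 3 = (2x^2 + 2x + 2)·(x^4 + 3x^3 + 2x^2 + 3x + 2) + (x^3 + x^2 + 2x + 4). Hence a·b ≡ x^3 + x^2 + 2x + 4 (mod f). (F_5[x]/(f) is a field with 5^4 = 625 elements since f is irreducible of degree 4.)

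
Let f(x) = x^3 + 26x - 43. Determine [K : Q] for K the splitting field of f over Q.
[K : Q] = 6

By the rational root test, any rational root of the monic integer polynomial f(x) = x^3 + 26x - 43 must be an integer dividing the constant term -43, i.e. one of ±{1, 43}. Evaluating: f(1) = -16, f(-1) = -70, f(43) = 80582, f(-43) = -80668; none is 0, so f has no rational root and is therefore irreducible over Q (a cubic with no linear factor over a field is irreducible). For an irreducible cubic, the Galois group is A_3 or S_3 according as the discriminant disc(f) = -4a^3 - 27b^2 = -4·(26)^3 - 27·(-43)^2 = -120227 is or is not a square in Q. Here disc(f) = -120227 is not a perfect square in Q, so the Galois group of f over Q is not contained in A_3 and must be all of S_3. The splitting field has degree |S_3| = 6 over Q, so [K : Q] = 6.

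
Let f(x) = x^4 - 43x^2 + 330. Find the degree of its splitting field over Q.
[K : Q] = 4

Solving the quadratic in x^2: x^2 = (43 ± √(43^2 - 4·330))/2 = (43 ± √529)/2 = (43 ± 23)/2, giving x^2 = 33 or x^2 = 10. So f(x) = (x^2 - 33)(x^2 - 10) and the roots of f are ±√33, ±√10. Hence the splitting field is K = Q(√33, √10). Since 33 and 10 are distinct squarefree integers > 1, their product 330 is not a perfect square, so √10 ∉ Q(√33). By the tower law [K:Q] = [Q(√33,√10):Q(√33)] · [Q(√33):Q] = 2 · 2 = 4.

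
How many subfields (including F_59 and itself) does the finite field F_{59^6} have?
F_{59^6} has 4 subfields

The subfields of F_{p^n} are exactly the fields F_{p^d} for d | n (each is the fixed field of the unique index-d subgroup of Gal(F_{p^n}/F_p) ≅ Z/nZ). The divisors of n = 6 are {1, 2, 3, 6}, giving 4 subfields: F_{59^1}, F_{59^2}, F_{59^3}, F_{59^6}.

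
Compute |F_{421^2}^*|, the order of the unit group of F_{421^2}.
|F_{421^2}^*| = 177240

F_{421^2} has 421^2 = 177241 elements; its multiplicative group consists of all nonzero elements, so |F_{421^2}^*| = 177241 - 1 = 177240. (It is cyclic since any finite subgroup of the multiplicative group of a field is cyclic.)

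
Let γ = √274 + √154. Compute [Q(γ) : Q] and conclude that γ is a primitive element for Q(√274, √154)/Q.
[Q(γ) : Q] = 4 (equivalently, Q(γ) = Q(√274, √154))

Obviously Q(γ) ⊆ Q(√274, √154), and [Q(√274, √154):Q] = 4 (since 274, 154 are distinct squarefree integers > 1 with 42196 not a perfect square). To show equality we compute the minimal polynomial of γ. From γ = √274 + √154: γ^2 = 274 + 2√(42196) + 154 = 428 + 2√(42196), so γ^2 - 428 = 2√(42196); squaring, (γ^2 - 428)^2 = 4·42196, i.e. γ^4 - 856γ^2 + 183184 - 168784 = 0, i.e. γ^4 - 856γ^2 + 14400 = 0. So γ is a root of x^4 - 856x^2 + 14400. This polynomial is irreducible over Q: it has no rational root (each ±√274 ± √154 is irrational), and any factorization into two quadratics over Q would force √(42196) ∈ Q (pairing opposite roots) or √274, √154 ∈ Q (other pairings), all impossible. Hence [Q(γ):Q] = 4 = [Q(√274, √154):Q], so Q(γ) = Q(√274, √154).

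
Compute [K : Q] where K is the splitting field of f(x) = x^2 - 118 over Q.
[K : Q] = 2

f(x) = x^2 - 118 factors as (x - √118)(x + √118). The splitting field is K = Q(√118). Since 118 is squarefree and > 1, it is not a perfect square, so x^2 - 118 is irreducible over Q and [Q(√118) : Q] = 2. Hence [K : Q] = 2.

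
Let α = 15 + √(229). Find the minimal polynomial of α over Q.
m_α(x) = x^2 - 30x - 4

From α - 15 = √(229), squaring gives (α - 15)^2 = 229, i.e. α^2 - 30α + 225 = 229, so α^2 - 30α - 4 = 0. The discriminant of x^2 - 30x - 4 is (-30)^2 - 4·(-4) = 900 + 16 = 916, and 4·(229) is not a perfect square in Q since 229 is squarefree and ≠ 1. Hence x^2 - 30x - 4 is irreducible over Q and is the minimal polynomial of α.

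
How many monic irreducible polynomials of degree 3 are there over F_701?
There are 114823800 monic irreducible polynomials of degree 3 over F_701

Each element of F_{701^3} that lies in no proper subfield is a root of exactly one monic irreducible of degree 3 over F_701, and each such polynomial has 3 distinct roots in F_{701^3}. By Möbius inversion the count is N_701(3) = (1/3) Σ_{d|3} μ(3/d) · 701^d = (1/3)(μ(3)·701^1 + μ(1)·701^3) = 344471400/3 = 114823800.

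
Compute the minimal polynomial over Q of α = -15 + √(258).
m_α(x) = x^2 + 30x - 33

From α + 15 = √(258), squaring gives (α + 15)^2 = 258, i.e. α^2 + 30α + 225 = 258, so α^2 + 30α - 33 = 0. The discriminant of x^2 + 30x - 33 is (30)^2 - 4·(-33) = 900 + 132 = 1032, and 4·(258) is not a perfect square in Q since 258 is squarefree and ≠ 1. Hence x^2 + 30x - 33 is irreducible over Q and is the minimal polynomial of α.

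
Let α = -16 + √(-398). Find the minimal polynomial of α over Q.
m_α(x) = x^2 + 32x + 654

From α + 16 = √(-398), squaring gives (α + 16)^2 = -398, i.e. α^2 + 32α + 256 = -398, so α^2 + 32α + 654 = 0. The discriminant of x^2 + 32x + 654 is (32)^2 - 4·(654) = 1024 - 2616 = -1592, and 4·(-398) is not a perfect square in Q since -398 is squarefree and ≠ 1. Hence x^2 + 32x + 654 is irreducible over Q and is the minimal polynomial of α.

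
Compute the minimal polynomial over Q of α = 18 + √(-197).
m_α(x) = x^2 - 36x + 521

From α - 18 = √(-197), squaring gives (α - 18)^2 = -197, i.e. α^2 - 36α + 324 = -197, so α^2 - 36α + 521 = 0. The discriminant of x^2 - 36x + 521 is (-36)^2 - 4·(521) = 1296 - 2084 = -788, and 4·(-197) is not a perfect square in Q since -197 is squarefree and ≠ 1. Hence x^2 - 36x + 521 is irreducible over Q and is the minimal polynomial of α.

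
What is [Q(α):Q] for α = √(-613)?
[Q(α):Q] = 2

[Q(α):Q] equals the degree of the minimal polynomial of α. Here α^2 = -613 and x^2 + 613 is irreducible (d = -613 is squarefree, ≠ 1, hence not a square), so deg(m_α) = 2. Thus [Q(α):Q] = 2.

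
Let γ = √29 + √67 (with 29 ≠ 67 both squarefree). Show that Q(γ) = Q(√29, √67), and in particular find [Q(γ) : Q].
[Q(γ) : Q] = 4 (equivalently, Q(γ) = Q(√29, √67))

Obviously Q(γ) ⊆ Q(√29, √67), and [Q(√29, √67):Q] = 4 (since 29, 67 are distinct squarefree integers > 1 with 1943 not a perfect square). To show equality we compute the minimal polynomial of γ. From γ = √29 + √67: γ^2 = 29 + 2√(1943) + 67 = 96 + 2√(1943), so γ^2 - 96 = 2√(1943); squaring, (γ^2 - 96)^2 = 4·1943, i.e. γ^4 - 192γ^2 + 9216 - 7772 = 0, i.e. γ^4 - 192γ^2 + 1444 = 0. So γ is a root of x^4 - 192x^2 + 1444. This polynomial is irreducible over Q: it has no rational root (each ±√29 ± √67 is irrational), and any factorization into two quadratics over Q would force √(1943) ∈ Q (pairing opposite roots) or √29, √67 ∈ Q (other pairings), all impossible. Hence [Q(γ):Q] = 4 = [Q(√29, √67):Q], so Q(γ) = Q(√29, √67).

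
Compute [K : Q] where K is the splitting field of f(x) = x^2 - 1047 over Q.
[K : Q] = 2

f(x) = x^2 - 1047 factors as (x - √1047)(x + √1047). The splitting field is K = Q(√1047). Since 1047 is squarefree and > 1, it is not a perfect square, so x^2 - 1047 is irreducible over Q and [Q(√1047) : Q] = 2. Hence [K : Q] = 2.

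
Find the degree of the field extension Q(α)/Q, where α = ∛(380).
[Q(α):Q] = 3

The minimal polynomial of α is x^3 - 380, irreducible over Q since 380 is not a perfect cube (so x^3 - 380 has no rational root). Hence [Q(α):Q] = deg(m_α) = 3.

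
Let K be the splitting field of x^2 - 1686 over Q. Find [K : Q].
[K : Q] = 2

f(x) = x^2 - 1686 factors as (x - √1686)(x + √1686). The splitting field is K = Q(√1686). Since 1686 is squarefree and > 1, it is not a perfect square, so x^2 - 1686 is irreducible over Q and [Q(√1686) : Q] = 2. Hence [K : Q] = 2.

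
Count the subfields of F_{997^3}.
F_{997^3} has 2 subfields

The subfields of F_{p^n} are exactly the fields F_{p^d} for d | n (each is the fixed field of the unique index-d subgroup of Gal(F_{p^n}/F_p) ≅ Z/nZ). The divisors of n = 3 are {1, 3}, giving 2 subfields: F_{997^1}, F_{997^3}.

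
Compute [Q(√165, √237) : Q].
[Q(√165, √237) : Q] = 4

[Q(√165):Q] = 2 (min poly x^2 - 165, irreducible since 165 is squarefree > 1). For the top step, suppose √237 ∈ Q(√165), say √237 = c + d√165 with c, d ∈ Q. Squaring: 237 = c^2 + 165d^2 + 2cd√165. Since √165 ∉ Q this forces 2cd = 0. If d = 0 then √237 = c ∈ Q, contradicting 237 squarefree > 1. If c = 0 then 237 = 165d^2, so 165·237 = (165d)^2 is a perfect square in Q — but 165·237 = 39105 is not a perfect square (since 165 and 237 are distinct squarefree integers). Contradiction. Hence √237 ∉ Q(√165), so x^2 - 237 stays irreducible over Q(√165) and [Q(√165, √237) : Q(√165)] = 2. By the tower law, [Q(√165, √237) : Q] = 2 · 2 = 4.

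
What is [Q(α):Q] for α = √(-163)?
[Q(α):Q] = 2

[Q(α):Q] equals the degree of the minimal polynomial of α. Here α^2 = -163 and x^2 + 163 is irreducible (d = -163 is squarefree, ≠ 1, hence not a square), so deg(m_α) = 2. Thus [Q(α):Q] = 2.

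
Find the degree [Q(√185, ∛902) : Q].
[Q(√185, ∛902) : Q] = 6

Let L = Q(√185, ∛902). Since Q(√185) ⊂ L and [Q(√185):Q] = 2, the tower law gives 2 | [L:Q]. Likewise Q(∛902) ⊂ L with [Q(∛902):Q] = 3 (because 902 is not a perfect cube), so 3 | [L:Q]. As gcd(2,3) = 1, [L:Q] is divisible by 6. Conversely L is generated over Q by √185 and ∛902, so [L:Q] ≤ 2·3 = 6. Therefore [Q(√185, ∛902) : Q] = 6.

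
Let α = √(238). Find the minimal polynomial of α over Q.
m_α(x) = x^2 - 238

α satisfies α^2 - 238 = 0, so x^2 - 238 annihilates α. Since d = 238 is squarefree and ≠ 1, it is not a perfect square in Q, so x^2 - 238 has no rational root and is therefore irreducible over Q (a degree-2 polynomial over a field is irreducible iff it has no root). Hence m_α(x) = x^2 - 238.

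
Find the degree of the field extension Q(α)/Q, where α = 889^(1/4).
[Q(α):Q] = 4

α is a root of x^4 - 889. By Eisenstein's criterion at the prime p = 7 (which divides the constant term 889 but p^2 = 49 does not, since 889 is squarefree), x^4 - 889 is irreducible over Q. Hence [Q(α):Q] = 4.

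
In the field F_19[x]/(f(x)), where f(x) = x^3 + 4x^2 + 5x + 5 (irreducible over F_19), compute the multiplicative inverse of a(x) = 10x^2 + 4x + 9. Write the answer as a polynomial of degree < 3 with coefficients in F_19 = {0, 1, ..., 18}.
a(x)^(-1) ≡ 17x + 8 (mod f(x))

Since f is irreducible over F_19, F_19[x]/(f) is a field and a(x) ≠ 0 has an inverse. Apply the extended Euclidean algorithm to f(x) and a(x) in F_19[x]: f(x) = (2x + 11)·a(x) + (1). The last nonzero remainder is the constant 1 = gcd(f, a) in F_19. Back-substituting through the division chain expresses 1 = s(x)·a(x) + t(x)·f(x) with s(x) ≡ 17x + 8 (mod f), so a(x)^(-1) ≡ s(x) = 17x + 8 (mod f). Check: (10x^2 + 4x + 9)·(17x + 8) = 18x^3 + 15x^2 + 14x + 15 ≡ 1 (mod x^3 + 4x^2 + 5x + 5).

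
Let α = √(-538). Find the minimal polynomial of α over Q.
m_α(x) = x^2 + 538

α satisfies α^2 + 538 = 0, so x^2 + 538 annihilates α. Since d = -538 is squarefree and ≠ 1, it is not a perfect square in Q, so x^2 + 538 has no rational root and is therefore irreducible over Q (a degree-2 polynomial over a field is irreducible iff it has no root). Hence m_α(x) = x^2 + 538.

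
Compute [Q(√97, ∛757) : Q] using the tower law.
[Q(√97, ∛757) : Q] = 6

Let L = Q(√97, ∛757). Since Q(√97) ⊂ L and [Q(√97):Q] = 2, the tower law gives 2 | [L:Q]. Likewise Q(∛757) ⊂ L with [Q(∛757):Q] = 3 (because 757 is not a perfect cube), so 3 | [L:Q]. As gcd(2,3) = 1, [L:Q] is divisible by 6. Conversely L is generated over Q by √97 and ∛757, so [L:Q] ≤ 2·3 = 6. Therefore [Q(√97, ∛757) : Q] = 6.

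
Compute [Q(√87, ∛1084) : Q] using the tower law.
[Q(√87, ∛1084) : Q] = 6

Let L = Q(√87, ∛1084). Since Q(√87) ⊂ L and [Q(√87):Q] = 2, the tower law gives 2 | [L:Q]. Likewise Q(∛1084) ⊂ L with [Q(∛1084):Q] = 3 (because 1084 is not a perfect cube), so 3 | [L:Q]. As gcd(2,3) = 1, [L:Q] is divisible by 6. Conversely L is generated over Q by √87 and ∛1084, so [L:Q] ≤ 2·3 = 6. Therefore [Q(√87, ∛1084) : Q] = 6.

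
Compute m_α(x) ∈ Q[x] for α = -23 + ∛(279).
m_α(x) = x^3 + 69x^2 + 1587x + 11888

Set β = α + 23 = ∛(279), so β^3 = 279. Then (α + 23)^3 - 279 = 0, i.e. α is a root of g(x) = (x + 23)^3 - 279 = x^3 + 69x^2 + 1587x + 11888. Since g(x) = h(x + 23) where h(x) = x^3 - 279, and h is irreducible over Q (because 279 is not a perfect cube, so h has no rational root, and a monic cubic with no rational root is irreducible), g is also irreducible (irreducibility is preserved under the substitution x → x + 23). Hence m_α(x) = x^3 + 69x^2 + 1587x + 11888.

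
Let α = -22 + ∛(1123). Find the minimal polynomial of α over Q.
m_α(x) = x^3 + 66x^2 + 1452x + 9525

Set β = α + 22 = ∛(1123), so β^3 = 1123. Then (α + 22)^3 - 1123 = 0, i.e. α is a root of g(x) = (x + 22)^3 - 1123 = x^3 + 66x^2 + 1452x + 9525. Since g(x) = h(x + 22) where h(x) = x^3 - 1123, and h is irreducible over Q (because 1123 is not a perfect cube, so h has no rational root, and a monic cubic with no rational root is irreducible), g is also irreducible (irreducibility is preserved under the substitution x → x + 22). Hence m_α(x) = x^3 + 66x^2 + 1452x + 9525.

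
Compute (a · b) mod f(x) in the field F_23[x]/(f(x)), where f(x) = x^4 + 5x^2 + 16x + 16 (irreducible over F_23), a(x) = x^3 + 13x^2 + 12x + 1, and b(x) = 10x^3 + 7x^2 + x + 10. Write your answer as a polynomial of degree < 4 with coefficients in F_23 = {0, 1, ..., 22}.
a · b ≡ 8x^3 + 6x + 17 (mod f(x))

Multiply in F_23[x]: a(x)·b(x) = (x^3 + 13x^2 + 12x + 1)·(10x^3 + 7x^2 + x + 10) = 10x^6 + 22x^5 + 5x^4 + 2x^3 + 11x^2 + 6x + 10. This has degree ≥ 4, so divide by f(x) over F_23: 10x^6 + 22x^5 + 5x^4 + 2x^3 + 11x^2 + 6x + 10 = (10x^2 + 22x + 1)·(x^4 + 5x^2 + 16x + 16) + (8x^3 + 6x + 17). Hence a·b ≡ 8x^3 + 6x + 17 (mod f). (F_23[x]/(f) is a field with 23^4 = 279841 elements since f is irreducible of degree 4.)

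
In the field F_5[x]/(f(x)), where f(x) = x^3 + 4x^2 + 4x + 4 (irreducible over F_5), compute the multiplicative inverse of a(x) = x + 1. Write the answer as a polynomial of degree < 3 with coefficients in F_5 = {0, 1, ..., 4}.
a(x)^(-1) ≡ 3x^2 + 4x + 3 (mod f(x))

Since f is irreducible over F_5, F_5[x]/(f) is a field and a(x) ≠ 0 has an inverse. Apply the extended Euclidean algorithm to f(x) and a(x) in F_5[x]: f(x) = (x^2 + 3x + 1)·a(x) + (3). The last nonzero remainder is the constant 3 = gcd(f, a) in F_5. Back-substituting through the division chain expresses 3 = s(x)·a(x) + t(x)·f(x) with s(x) ≡ 4x^2 + 2x + 4 (mod f), so (4x^2 + 2x + 4)·a(x) ≡ 3 (mod f). Multiplying by 3^(-1) ≡ 2 in F_5 gives a(x)^(-1) ≡ 2·(4x^2 + 2x + 4) ≡ 3x^2 + 4x + 3 (mod f). Check: (x + 1)·(3x^2 + 4x + 3) = 3x^3 + 2x^2 + 2x + 3 ≡ 1 (mod x^3 + 4x^2 + 4x + 4).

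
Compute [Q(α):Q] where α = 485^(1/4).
[Q(α):Q] = 4

α is a root of x^4 - 485. By Eisenstein's criterion at the prime p = 5 (which divides the constant term 485 but p^2 = 25 does not, since 485 is squarefree), x^4 - 485 is irreducible over Q. Hence [Q(α):Q] = 4.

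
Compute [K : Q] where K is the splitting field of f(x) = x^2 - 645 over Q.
[K : Q] = 2

f(x) = x^2 - 645 factors as (x - √645)(x + √645). The splitting field is K = Q(√645). Since 645 is squarefree and > 1, it is not a perfect square, so x^2 - 645 is irreducible over Q and [Q(√645) : Q] = 2. Hence [K : Q] = 2.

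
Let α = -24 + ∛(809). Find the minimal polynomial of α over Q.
m_α(x) = x^3 + 72x^2 + 1728x + 13015

Set β = α + 24 = ∛(809), so β^3 = 809. Then (α + 24)^3 - 809 = 0, i.e. α is a root of g(x) = (x + 24)^3 - 809 = x^3 + 72x^2 + 1728x + 13015. Since g(x) = h(x + 24) where h(x) = x^3 - 809, and h is irreducible over Q (because 809 is not a perfect cube, so h has no rational root, and a monic cubic with no rational root is irreducible), g is also irreducible (irreducibility is preserved under the substitution x → x + 24). Hence m_α(x) = x^3 + 72x^2 + 1728x + 13015.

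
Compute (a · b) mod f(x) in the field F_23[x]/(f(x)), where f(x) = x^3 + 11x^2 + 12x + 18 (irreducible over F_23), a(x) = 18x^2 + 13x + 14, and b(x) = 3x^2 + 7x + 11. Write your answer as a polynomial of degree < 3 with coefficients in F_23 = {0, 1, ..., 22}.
a · b ≡ 9x^2 + x + 10 (mod f(x))

Multiply in F_23[x]: a(x)·b(x) = (18x^2 + 13x + 14)·(3x^2 + 7x + 11) = 8x^4 + 4x^3 + 9x^2 + 11x + 16. This has degree ≥ 3, so divide by f(x) over F_23: 8x^4 + 4x^3 + 9x^2 + 11x + 16 = (8x + 8)·(x^3 + 11x^2 + 12x + 18) + (9x^2 + x + 10). Hence a·b ≡ 9x^2 + x + 10 (mod f). (F_23[x]/(f) is a field with 23^3 = 12167 elements since f is irreducible of degree 3.)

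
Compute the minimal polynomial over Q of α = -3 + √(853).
m_α(x) = x^2 + 6x - 844

From α + 3 = √(853), squaring gives (α + 3)^2 = 853, i.e. α^2 + 6α + 9 = 853, so α^2 + 6α - 844 = 0. The discriminant of x^2 + 6x - 844 is (6)^2 - 4·(-844) = 36 + 3376 = 3412, and 4·(853) is not a perfect square in Q since 853 is squarefree and ≠ 1. Hence x^2 + 6x - 844 is irreducible over Q and is the minimal polynomial of α.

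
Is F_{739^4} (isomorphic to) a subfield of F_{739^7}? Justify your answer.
No: F_{739^4} is not a subfield of F_{739^7}

F_{p^m} embeds in F_{p^n} iff m | n. Here 4 ∤ 7 (since 7 = 1·4 + 3 with remainder 3 ≠ 0), so F_{739^4} is not a subfield of F_{739^7}. Equivalently: if it were, the tower law would give 4 = [F_{739^4}:F_739] dividing [F_{739^7}:F_739] = 7, contradiction.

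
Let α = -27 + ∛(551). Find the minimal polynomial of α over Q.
m_α(x) = x^3 + 81x^2 + 2187x + 19132

Set β = α + 27 = ∛(551), so β^3 = 551. Then (α + 27)^3 - 551 = 0, i.e. α is a root of g(x) = (x + 27)^3 - 551 = x^3 + 81x^2 + 2187x + 19132. Since g(x) = h(x + 27) where h(x) = x^3 - 551, and h is irreducible over Q (because 551 is not a perfect cube, so h has no rational root, and a monic cubic with no rational root is irreducible), g is also irreducible (irreducibility is preserved under the substitution x → x + 27). Hence m_α(x) = x^3 + 81x^2 + 2187x + 19132.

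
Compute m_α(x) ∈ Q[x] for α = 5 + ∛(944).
m_α(x) = x^3 - 15x^2 + 75x - 1069

Set β = α - 5 = ∛(944), so β^3 = 944. Then (α - 5)^3 - 944 = 0, i.e. α is a root of g(x) = (x - 5)^3 - 944 = x^3 - 15x^2 + 75x - 1069. Since g(x) = h(x - 5) where h(x) = x^3 - 944, and h is irreducible over Q (because 944 is not a perfect cube, so h has no rational root, and a monic cubic with no rational root is irreducible), g is also irreducible (irreducibility is preserved under the substitution x → x - 5). Hence m_α(x) = x^3 - 15x^2 + 75x - 1069.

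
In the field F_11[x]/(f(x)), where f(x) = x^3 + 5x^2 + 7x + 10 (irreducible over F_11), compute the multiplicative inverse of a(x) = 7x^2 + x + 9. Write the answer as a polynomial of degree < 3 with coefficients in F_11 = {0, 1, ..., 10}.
a(x)^(-1) ≡ 2x^2 + 6x + 3 (mod f(x))

Since f is irreducible over F_11, F_11[x]/(f) is a field and a(x) ≠ 0 has an inverse. Apply the extended Euclidean algorithm to f(x) and a(x) in F_11[x]: f(x) = (8x + 9)·a(x) + (3x + 6);  a(x) = (6x + 3)·(3x + 6) + (2). The last nonzero remainder is the constant 2 = gcd(f, a) in F_11. Back-substituting through the division chain expresses 2 = s(x)·a(x) + t(x)·f(x) with s(x) ≡ 4x^2 + x + 6 (mod f), so (4x^2 + x + 6)·a(x) ≡ 2 (mod f). Multiplying by 2^(-1) ≡ 6 in F_11 gives a(x)^(-1) ≡ 6·(4x^2 + x + 6) ≡ 2x^2 + 6x + 3 (mod f). Check: (7x^2 + x + 9)·(2x^2 + 6x + 3) = 3x^4 + x^2 + 2x + 5 ≡ 1 (mod x^3 + 5x^2 + 7x + 10).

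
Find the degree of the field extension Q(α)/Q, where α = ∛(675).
[Q(α):Q] = 3

The minimal polynomial of α is x^3 - 675, irreducible over Q since 675 is not a perfect cube (so x^3 - 675 has no rational root). Hence [Q(α):Q] = deg(m_α) = 3.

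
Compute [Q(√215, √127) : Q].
[Q(√215, √127) : Q] = 4

[Q(√215):Q] = 2 (min poly x^2 - 215, irreducible since 215 is squarefree > 1). For the top step, suppose √127 ∈ Q(√215), say √127 = c + d√215 with c, d ∈ Q. Squaring: 127 = c^2 + 215d^2 + 2cd√215. Since √215 ∉ Q this forces 2cd = 0. If d = 0 then √127 = c ∈ Q, contradicting 127 squarefree > 1. If c = 0 then 127 = 215d^2, so 215·127 = (215d)^2 is a perfect square in Q — but 215·127 = 27305 is not a perfect square (since 215 and 127 are distinct squarefree integers). Contradiction. Hence √127 ∉ Q(√215), so x^2 - 127 stays irreducible over Q(√215) and [Q(√215, √127) : Q(√215)] = 2. By the tower law, [Q(√215, √127) : Q] = 2 · 2 = 4.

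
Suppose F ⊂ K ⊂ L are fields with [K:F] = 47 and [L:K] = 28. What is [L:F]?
[L:F] = 1316

The tower law says that for any tower of field extensions F ⊂ K ⊂ L with finite degrees, [L:F] = [L:K] · [K:F]. Here this gives [L:F] = 28 · 47 = 1316.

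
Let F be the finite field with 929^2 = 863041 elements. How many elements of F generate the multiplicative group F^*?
There are φ(863040) = 215040 primitive elements

F_q^* is cyclic of order q - 1 = 863040. A cyclic group of order m has exactly φ(m) generators. Here m = 863040 = 2^6 · 3 · 5 · 29 · 31, so the number of primitive elements is φ(863040) = 215040.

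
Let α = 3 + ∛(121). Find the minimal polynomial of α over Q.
m_α(x) = x^3 - 9x^2 + 27x - 148

Set β = α - 3 = ∛(121), so β^3 = 121. Then (α - 3)^3 - 121 = 0, i.e. α is a root of g(x) = (x - 3)^3 - 121 = x^3 - 9x^2 + 27x - 148. Since g(x) = h(x - 3) where h(x) = x^3 - 121, and h is irreducible over Q (because 121 is not a perfect cube, so h has no rational root, and a monic cubic with no rational root is irreducible), g is also irreducible (irreducibility is preserved under the substitution x → x - 3). Hence m_α(x) = x^3 - 9x^2 + 27x - 148.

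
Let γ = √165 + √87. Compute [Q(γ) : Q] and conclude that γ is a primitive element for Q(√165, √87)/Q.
[Q(γ) : Q] = 4 (equivalently, Q(γ) = Q(√165, √87))

Obviously Q(γ) ⊆ Q(√165, √87), and [Q(√165, √87):Q] = 4 (since 165, 87 are distinct squarefree integers > 1 with 14355 not a perfect square). To show equality we compute the minimal polynomial of γ. From γ = √165 + √87: γ^2 = 165 + 2√(14355) + 87 = 252 + 2√(14355), so γ^2 - 252 = 2√(14355); squaring, (γ^2 - 252)^2 = 4·14355, i.e. γ^4 - 504γ^2 + 63504 - 57420 = 0, i.e. γ^4 - 504γ^2 + 6084 = 0. So γ is a root of x^4 - 504x^2 + 6084. This polynomial is irreducible over Q: it has no rational root (each ±√165 ± √87 is irrational), and any factorization into two quadratics over Q would force √(14355) ∈ Q (pairing opposite roots) or √165, √87 ∈ Q (other pairings), all impossible. Hence [Q(γ):Q] = 4 = [Q(√165, √87):Q], so Q(γ) = Q(√165, √87).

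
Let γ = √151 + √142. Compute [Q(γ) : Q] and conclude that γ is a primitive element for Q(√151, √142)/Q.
[Q(γ) : Q] = 4 (equivalently, Q(γ) = Q(√151, √142))

Obviously Q(γ) ⊆ Q(√151, √142), and [Q(√151, √142):Q] = 4 (since 151, 142 are distinct squarefree integers > 1 with 21442 not a perfect square). To show equality we compute the minimal polynomial of γ. From γ = √151 + √142: γ^2 = 151 + 2√(21442) + 142 = 293 + 2√(21442), so γ^2 - 293 = 2√(21442); squaring, (γ^2 - 293)^2 = 4·21442, i.e. γ^4 - 586γ^2 + 85849 - 85768 = 0, i.e. γ^4 - 586γ^2 + 81 = 0. So γ is a root of x^4 - 586x^2 + 81. This polynomial is irreducible over Q: it has no rational root (each ±√151 ± √142 is irrational), and any factorization into two quadratics over Q would force √(21442) ∈ Q (pairing opposite roots) or √151, √142 ∈ Q (other pairings), all impossible. Hence [Q(γ):Q] = 4 = [Q(√151, √142):Q], so Q(γ) = Q(√151, √142).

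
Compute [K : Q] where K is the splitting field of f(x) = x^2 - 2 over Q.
[K : Q] = 2

f(x) = x^2 - 2 factors as (x - √2)(x + √2). The splitting field is K = Q(√2). Since 2 is squarefree and > 1, it is not a perfect square, so x^2 - 2 is irreducible over Q and [Q(√2) : Q] = 2. Hence [K : Q] = 2.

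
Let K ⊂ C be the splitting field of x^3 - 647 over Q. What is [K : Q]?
[K : Q] = 6

The roots of x^3 - 647 are ∛647, ω∛647, ω^2∛647 where ω = e^(2πi/3) is a primitive cube root of unity, so K = Q(∛647, ω). Now [Q(∛647):Q] = 3 (since 647 is not a perfect cube, x^3 - 647 is irreducible) and [Q(ω):Q] = 2. Both 2 and 3 divide [K:Q], and [K:Q] ≤ 3·2 = 6, so [K:Q] = 6. (Equivalently: Q(∛647) ⊂ R but ω ∉ R, so [K : Q(∛647)] = 2.)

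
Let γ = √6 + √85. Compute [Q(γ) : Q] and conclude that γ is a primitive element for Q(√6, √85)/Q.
[Q(γ) : Q] = 4 (equivalently, Q(γ) = Q(√6, √85))

Obviously Q(γ) ⊆ Q(√6, √85), and [Q(√6, √85):Q] = 4 (since 6, 85 are distinct squarefree integers > 1 with 510 not a perfect square). To show equality we compute the minimal polynomial of γ. From γ = √6 + √85: γ^2 = 6 + 2√(510) + 85 = 91 + 2√(510), so γ^2 - 91 = 2√(510); squaring, (γ^2 - 91)^2 = 4·510, i.e. γ^4 - 182γ^2 + 8281 - 2040 = 0, i.e. γ^4 - 182γ^2 + 6241 = 0. So γ is a root of x^4 - 182x^2 + 6241. This polynomial is irreducible over Q: it has no rational root (each ±√6 ± √85 is irrational), and any factorization into two quadratics over Q would force √(510) ∈ Q (pairing opposite roots) or √6, √85 ∈ Q (other pairings), all impossible. Hence [Q(γ):Q] = 4 = [Q(√6, √85):Q], so Q(γ) = Q(√6, √85).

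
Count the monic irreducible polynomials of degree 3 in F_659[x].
There are 95396840 monic irreducible polynomials of degree 3 over F_659

Each element of F_{659^3} that lies in no proper subfield is a root of exactly one monic irreducible of degree 3 over F_659, and each such polynomial has 3 distinct roots in F_{659^3}. By Möbius inversion the count is N_659(3) = (1/3) Σ_{d|3} μ(3/d) · 659^d = (1/3)(μ(3)·659^1 + μ(1)·659^3) = 286190520/3 = 95396840.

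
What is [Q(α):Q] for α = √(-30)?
[Q(α):Q] = 2

[Q(α):Q] equals the degree of the minimal polynomial of α. Here α^2 = -30 and x^2 + 30 is irreducible (d = -30 is squarefree, ≠ 1, hence not a square), so deg(m_α) = 2. Thus [Q(α):Q] = 2.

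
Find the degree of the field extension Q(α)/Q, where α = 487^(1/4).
[Q(α):Q] = 4

α is a root of x^4 - 487. By Eisenstein's criterion at the prime p = 487 (which divides the constant term 487 but p^2 = 237169 does not, since 487 is squarefree), x^4 - 487 is irreducible over Q. Hence [Q(α):Q] = 4.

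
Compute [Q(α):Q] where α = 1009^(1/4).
[Q(α):Q] = 4

α is a root of x^4 - 1009. By Eisenstein's criterion at the prime p = 1009 (which divides the constant term 1009 but p^2 = 1018081 does not, since 1009 is squarefree), x^4 - 1009 is irreducible over Q. Hence [Q(α):Q] = 4.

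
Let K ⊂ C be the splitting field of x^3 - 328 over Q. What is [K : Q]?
[K : Q] = 6

The roots of x^3 - 328 are ∛328, ω∛328, ω^2∛328 where ω = e^(2πi/3) is a primitive cube root of unity, so K = Q(∛328, ω). Now [Q(∛328):Q] = 3 (since 328 is not a perfect cube, x^3 - 328 is irreducible) and [Q(ω):Q] = 2. Both 2 and 3 divide [K:Q], and [K:Q] ≤ 3·2 = 6, so [K:Q] = 6. (Equivalently: Q(∛328) ⊂ R but ω ∉ R, so [K : Q(∛328)] = 2.)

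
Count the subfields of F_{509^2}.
F_{509^2} has 2 subfields

The subfields of F_{p^n} are exactly the fields F_{p^d} for d | n (each is the fixed field of the unique index-d subgroup of Gal(F_{p^n}/F_p) ≅ Z/nZ). The divisors of n = 2 are {1, 2}, giving 2 subfields: F_{509^1}, F_{509^2}.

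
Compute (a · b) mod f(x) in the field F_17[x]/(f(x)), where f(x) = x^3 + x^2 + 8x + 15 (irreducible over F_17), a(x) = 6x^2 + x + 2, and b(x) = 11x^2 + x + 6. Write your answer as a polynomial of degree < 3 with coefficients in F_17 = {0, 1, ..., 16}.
a · b ≡ 5x^2 + 5x + 16 (mod f(x))

Multiply in F_17[x]: a(x)·b(x) = (6x^2 + x + 2)·(11x^2 + x + 6) = 15x^4 + 8x^2 + 8x + 12. This has degree ≥ 3, so divide by f(x) over F_17: 15x^4 + 8x^2 + 8x + 12 = (15x + 2)·(x^3 + x^2 + 8x + 15) + (5x^2 + 5x + 16). Hence a·b ≡ 5x^2 + 5x + 16 (mod f). (F_17[x]/(f) is a field with 17^3 = 4913 elements since f is irreducible of degree 3.)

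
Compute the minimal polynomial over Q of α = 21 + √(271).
m_α(x) = x^2 - 42x + 170

From α - 21 = √(271), squaring gives (α - 21)^2 = 271, i.e. α^2 - 42α + 441 = 271, so α^2 - 42α + 170 = 0. The discriminant of x^2 - 42x + 170 is (-42)^2 - 4·(170) = 1764 - 680 = 1084, and 4·(271) is not a perfect square in Q since 271 is squarefree and ≠ 1. Hence x^2 - 42x + 170 is irreducible over Q and is the minimal polynomial of α.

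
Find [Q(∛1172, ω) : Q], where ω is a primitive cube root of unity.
[Q(∛1172, ω) : Q] = 6

[Q(∛1172):Q] = 3 (min poly x^3 - 1172, irreducible since 1172 is not a perfect cube). [Q(ω):Q] = 2 (min poly x^2 + x + 1). Since Q(∛1172) ⊂ R and ω ∉ R, we have ω ∉ Q(∛1172), so x^2 + x + 1 remains irreducible over Q(∛1172) and [Q(∛1172, ω) : Q(∛1172)] = 2. By the tower law, [Q(∛1172, ω) : Q] = 3 · 2 = 6. (In fact Q(∛1172, ω) is the splitting field of x^3 - 1172 over Q.)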